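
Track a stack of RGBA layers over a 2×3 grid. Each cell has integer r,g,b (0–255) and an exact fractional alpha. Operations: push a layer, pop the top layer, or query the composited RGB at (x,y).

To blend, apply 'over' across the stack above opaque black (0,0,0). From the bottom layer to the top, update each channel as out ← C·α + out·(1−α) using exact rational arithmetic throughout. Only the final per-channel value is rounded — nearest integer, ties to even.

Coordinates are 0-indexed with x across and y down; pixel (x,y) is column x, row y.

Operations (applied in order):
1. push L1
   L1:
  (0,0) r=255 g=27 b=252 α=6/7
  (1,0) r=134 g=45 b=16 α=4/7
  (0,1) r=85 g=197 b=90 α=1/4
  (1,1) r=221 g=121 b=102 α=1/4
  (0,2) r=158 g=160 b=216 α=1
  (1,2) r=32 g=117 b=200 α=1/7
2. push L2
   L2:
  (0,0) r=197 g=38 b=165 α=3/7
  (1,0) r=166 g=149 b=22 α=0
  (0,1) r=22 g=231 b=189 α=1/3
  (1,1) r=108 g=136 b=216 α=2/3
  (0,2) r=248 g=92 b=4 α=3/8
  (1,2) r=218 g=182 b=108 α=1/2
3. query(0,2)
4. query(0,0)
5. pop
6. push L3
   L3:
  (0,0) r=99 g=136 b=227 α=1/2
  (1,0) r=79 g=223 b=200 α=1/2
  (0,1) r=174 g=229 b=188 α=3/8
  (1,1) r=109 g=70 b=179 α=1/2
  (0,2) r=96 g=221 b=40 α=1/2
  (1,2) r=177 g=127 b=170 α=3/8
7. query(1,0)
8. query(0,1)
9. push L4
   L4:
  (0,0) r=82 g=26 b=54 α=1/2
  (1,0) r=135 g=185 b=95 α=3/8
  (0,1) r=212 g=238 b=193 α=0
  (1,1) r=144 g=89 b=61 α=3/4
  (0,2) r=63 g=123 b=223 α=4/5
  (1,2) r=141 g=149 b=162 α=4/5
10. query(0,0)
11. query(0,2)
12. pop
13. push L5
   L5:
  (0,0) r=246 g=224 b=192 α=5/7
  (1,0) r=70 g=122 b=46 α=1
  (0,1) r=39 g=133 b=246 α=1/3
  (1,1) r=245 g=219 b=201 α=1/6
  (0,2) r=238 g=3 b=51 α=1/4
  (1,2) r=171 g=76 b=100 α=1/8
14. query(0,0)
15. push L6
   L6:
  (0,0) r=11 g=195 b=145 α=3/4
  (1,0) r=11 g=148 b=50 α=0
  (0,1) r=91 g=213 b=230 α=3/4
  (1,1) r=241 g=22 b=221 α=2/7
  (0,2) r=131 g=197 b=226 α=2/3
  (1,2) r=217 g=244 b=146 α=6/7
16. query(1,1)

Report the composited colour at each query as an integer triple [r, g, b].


query (0,2) [L1,L2] — begin 0,0,0
L1 α=1: [158, 160, 216]
L2 α=3/8: [767/4, 269/2, 273/2]
rounded: [192, 134, 136]

query (0,0) [L1,L2] — begin 0,0,0
L1 α=6/7: [1530/7, 162/7, 216]
L2 α=3/7: [10257/49, 1446/49, 1359/7]
rounded: [209, 30, 194]

query (1,0) [L1,L3] — begin 0,0,0
L1 α=4/7: [536/7, 180/7, 64/7]
L3 α=1/2: [1089/14, 1741/14, 732/7]
→ [78, 124, 105]

at x=0,y=1 over L1,L3:
after L1 α=1/4: [85/4, 197/4, 45/2]
after L3 α=3/8: [2513/32, 3733/32, 1353/16]
→ [79, 117, 85]

(0,0) stack=L1,L3,L4; from [0,0,0]:
L1 α=6/7: [1530/7, 162/7, 216]
L3 α=1/2: [2223/14, 557/7, 443/2]
L4 α=1/2: [3371/28, 739/14, 551/4]
rounded: [120, 53, 138]

(0,2) stack=L1,L3,L4; from [0,0,0]:
+L1 (α=1) → [158, 160, 216]
+L3 (α=1/2) → [127, 381/2, 128]
+L4 (α=4/5) → [379/5, 273/2, 204]
→ [76, 136, 204]

query (0,0) [L1,L3,L5] — begin 0,0,0
L1 α=6/7: [1530/7, 162/7, 216]
L3 α=1/2: [2223/14, 557/7, 443/2]
L5 α=5/7: [10833/49, 8954/49, 1403/7]
= [221, 183, 200]

at x=1,y=1 over L1,L3,L5,L6:
+L1 (α=1/4) → [221/4, 121/4, 51/2]
+L3 (α=1/2) → [657/8, 401/8, 409/4]
+L5 (α=1/6) → [5245/48, 3757/48, 2849/24]
+L6 (α=2/7) → [49361/336, 20897/336, 24853/168]
rounded: [147, 62, 148]


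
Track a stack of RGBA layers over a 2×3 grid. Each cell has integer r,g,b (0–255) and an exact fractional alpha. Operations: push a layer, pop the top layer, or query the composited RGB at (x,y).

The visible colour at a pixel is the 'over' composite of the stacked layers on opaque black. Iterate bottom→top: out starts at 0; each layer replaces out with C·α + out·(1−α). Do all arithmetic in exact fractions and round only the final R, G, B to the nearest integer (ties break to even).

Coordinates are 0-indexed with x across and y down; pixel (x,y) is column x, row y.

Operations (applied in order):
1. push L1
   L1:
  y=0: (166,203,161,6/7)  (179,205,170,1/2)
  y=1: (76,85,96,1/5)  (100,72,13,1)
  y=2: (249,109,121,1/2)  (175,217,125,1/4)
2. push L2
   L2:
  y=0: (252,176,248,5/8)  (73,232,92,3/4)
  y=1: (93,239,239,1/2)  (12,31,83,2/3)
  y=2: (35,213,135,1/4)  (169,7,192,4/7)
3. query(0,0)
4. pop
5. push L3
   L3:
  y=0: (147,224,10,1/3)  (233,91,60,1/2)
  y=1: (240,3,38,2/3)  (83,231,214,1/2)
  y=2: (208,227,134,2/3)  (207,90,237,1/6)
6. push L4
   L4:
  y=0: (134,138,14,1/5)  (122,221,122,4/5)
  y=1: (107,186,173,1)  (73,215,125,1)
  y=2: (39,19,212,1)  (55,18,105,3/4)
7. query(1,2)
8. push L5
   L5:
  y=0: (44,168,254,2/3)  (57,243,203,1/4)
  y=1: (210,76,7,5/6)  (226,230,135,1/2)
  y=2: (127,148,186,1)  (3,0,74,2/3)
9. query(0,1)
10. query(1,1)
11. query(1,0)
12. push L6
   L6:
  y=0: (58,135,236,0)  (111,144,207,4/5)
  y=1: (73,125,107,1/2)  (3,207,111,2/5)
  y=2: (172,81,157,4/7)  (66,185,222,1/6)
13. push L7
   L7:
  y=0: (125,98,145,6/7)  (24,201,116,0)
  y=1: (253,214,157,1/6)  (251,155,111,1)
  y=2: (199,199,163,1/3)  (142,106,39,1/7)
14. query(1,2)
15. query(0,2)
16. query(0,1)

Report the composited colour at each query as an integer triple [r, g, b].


at x=0,y=0 over L1,L2:
+L1 (α=6/7) → [996/7, 174, 138]
+L2 (α=5/8) → [1476/7, 701/4, 827/4]
→ [211, 175, 207]

query (1,2) [L1,L3,L4] — begin 0,0,0
+L1 (α=1/4) → [175/4, 217/4, 125/4]
+L3 (α=1/6) → [1703/24, 1445/24, 1573/24]
+L4 (α=3/4) → [5663/96, 2741/96, 9133/96]
rounded: [59, 29, 95]

at x=0,y=1 over L1,L3,L4,L5:
+L1 (α=1/5) → [76/5, 17, 96/5]
+L3 (α=2/3) → [2476/15, 23/3, 476/15]
+L4 (α=1) → [107, 186, 173]
+L5 (α=5/6) → [1157/6, 283/3, 104/3]
= [193, 94, 35]

query (1,1) [L1,L3,L4,L5] — begin 0,0,0
L1 α=1: [100, 72, 13]
L3 α=1/2: [183/2, 303/2, 227/2]
L4 α=1: [73, 215, 125]
L5 α=1/2: [299/2, 445/2, 130]
= [150, 222, 130]

(1,0) stack=L1,L3,L4,L5; from [0,0,0]:
+L1 (α=1/2) → [179/2, 205/2, 85]
+L3 (α=1/2) → [645/4, 387/4, 145/2]
+L4 (α=4/5) → [2597/20, 3923/20, 1121/10]
+L5 (α=1/4) → [8931/80, 16629/80, 5393/40]
= [112, 208, 135]

(1,2) stack=L1,L3,L4,L5,L6,L7; from [0,0,0]:
+L1 (α=1/4) → [175/4, 217/4, 125/4]
+L3 (α=1/6) → [1703/24, 1445/24, 1573/24]
+L4 (α=3/4) → [5663/96, 2741/96, 9133/96]
+L5 (α=2/3) → [6239/288, 2741/288, 23341/288]
+L6 (α=1/6) → [50203/1728, 66985/1728, 180641/1728]
+L7 (α=1/7) → [91099/2016, 97513/2016, 191873/2016]
→ [45, 48, 95]

at x=0,y=2 over L1,L3,L4,L5,L6,L7:
L1 α=1/2: [249/2, 109/2, 121/2]
L3 α=2/3: [1081/6, 339/2, 219/2]
L4 α=1: [39, 19, 212]
L5 α=1: [127, 148, 186]
L6 α=4/7: [1069/7, 768/7, 1186/7]
L7 α=1/3: [1177/7, 2929/21, 1171/7]
→ [168, 139, 167]

at x=0,y=1 over L1,L3,L4,L5,L6,L7:
L1 α=1/5: [76/5, 17, 96/5]
L3 α=2/3: [2476/15, 23/3, 476/15]
L4 α=1: [107, 186, 173]
L5 α=5/6: [1157/6, 283/3, 104/3]
L6 α=1/2: [1595/12, 329/3, 425/6]
L7 α=1/6: [11011/72, 2287/18, 3067/36]
rounded: [153, 127, 85]


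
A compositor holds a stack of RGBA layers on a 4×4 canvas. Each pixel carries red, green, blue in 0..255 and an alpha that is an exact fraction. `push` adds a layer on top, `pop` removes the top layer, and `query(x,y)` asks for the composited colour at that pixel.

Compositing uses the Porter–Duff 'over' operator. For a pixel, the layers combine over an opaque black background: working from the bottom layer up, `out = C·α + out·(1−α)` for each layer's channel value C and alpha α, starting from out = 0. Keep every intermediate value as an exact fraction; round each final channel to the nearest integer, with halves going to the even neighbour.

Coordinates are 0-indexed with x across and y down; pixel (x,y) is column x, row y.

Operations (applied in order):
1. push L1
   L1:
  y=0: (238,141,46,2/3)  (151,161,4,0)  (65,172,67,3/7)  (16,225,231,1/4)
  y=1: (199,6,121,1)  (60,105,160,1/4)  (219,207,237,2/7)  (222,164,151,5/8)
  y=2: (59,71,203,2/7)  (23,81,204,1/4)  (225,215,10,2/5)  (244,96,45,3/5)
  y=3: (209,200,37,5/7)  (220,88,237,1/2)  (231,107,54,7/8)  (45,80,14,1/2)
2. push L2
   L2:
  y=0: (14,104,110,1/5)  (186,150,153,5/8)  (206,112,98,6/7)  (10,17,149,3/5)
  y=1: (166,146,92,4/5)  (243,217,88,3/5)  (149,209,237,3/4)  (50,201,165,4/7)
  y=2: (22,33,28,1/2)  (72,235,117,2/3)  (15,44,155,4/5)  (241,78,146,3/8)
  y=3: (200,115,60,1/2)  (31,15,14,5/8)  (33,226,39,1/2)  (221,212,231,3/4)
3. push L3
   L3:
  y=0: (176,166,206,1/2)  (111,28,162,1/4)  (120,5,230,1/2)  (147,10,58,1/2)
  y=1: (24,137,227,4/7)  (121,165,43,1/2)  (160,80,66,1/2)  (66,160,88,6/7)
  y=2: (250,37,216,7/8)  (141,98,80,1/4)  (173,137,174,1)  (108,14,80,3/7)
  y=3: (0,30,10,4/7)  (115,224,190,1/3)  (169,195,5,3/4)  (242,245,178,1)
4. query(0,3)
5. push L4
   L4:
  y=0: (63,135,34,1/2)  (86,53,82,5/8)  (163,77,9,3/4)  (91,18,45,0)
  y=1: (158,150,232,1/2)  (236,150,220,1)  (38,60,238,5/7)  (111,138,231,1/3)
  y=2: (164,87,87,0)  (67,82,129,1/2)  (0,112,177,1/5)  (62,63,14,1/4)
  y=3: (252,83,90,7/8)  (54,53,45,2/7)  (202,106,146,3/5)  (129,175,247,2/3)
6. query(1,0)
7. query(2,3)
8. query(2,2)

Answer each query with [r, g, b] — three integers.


(0,3) stack=L1,L2,L3; from [0,0,0]:
after L1 α=5/7: [1045/7, 1000/7, 185/7]
after L2 α=1/2: [2445/14, 1805/14, 605/14]
after L3 α=4/7: [7335/98, 7095/98, 2375/98]
→ [75, 72, 24]

(1,0) stack=L1,L2,L3,L4; from [0,0,0]:
L1 α=0: [0, 0, 0]
L2 α=5/8: [465/4, 375/4, 765/8]
L3 α=1/4: [1839/16, 1237/16, 3591/32]
L4 α=5/8: [12397/128, 7951/128, 23893/256]
→ [97, 62, 93]

at x=2,y=3 over L1,L2,L3,L4:
L1 α=7/8: [1617/8, 749/8, 189/4]
L2 α=1/2: [1881/16, 2557/16, 345/8]
L3 α=3/4: [9993/64, 11917/64, 465/32]
L4 α=3/5: [5877/32, 22093/160, 7473/80]
→ [184, 138, 93]

query (2,2) [L1,L2,L3,L4] — begin 0,0,0
+L1 (α=2/5) → [90, 86, 4]
+L2 (α=4/5) → [30, 262/5, 624/5]
+L3 (α=1) → [173, 137, 174]
+L4 (α=1/5) → [692/5, 132, 873/5]
= [138, 132, 175]


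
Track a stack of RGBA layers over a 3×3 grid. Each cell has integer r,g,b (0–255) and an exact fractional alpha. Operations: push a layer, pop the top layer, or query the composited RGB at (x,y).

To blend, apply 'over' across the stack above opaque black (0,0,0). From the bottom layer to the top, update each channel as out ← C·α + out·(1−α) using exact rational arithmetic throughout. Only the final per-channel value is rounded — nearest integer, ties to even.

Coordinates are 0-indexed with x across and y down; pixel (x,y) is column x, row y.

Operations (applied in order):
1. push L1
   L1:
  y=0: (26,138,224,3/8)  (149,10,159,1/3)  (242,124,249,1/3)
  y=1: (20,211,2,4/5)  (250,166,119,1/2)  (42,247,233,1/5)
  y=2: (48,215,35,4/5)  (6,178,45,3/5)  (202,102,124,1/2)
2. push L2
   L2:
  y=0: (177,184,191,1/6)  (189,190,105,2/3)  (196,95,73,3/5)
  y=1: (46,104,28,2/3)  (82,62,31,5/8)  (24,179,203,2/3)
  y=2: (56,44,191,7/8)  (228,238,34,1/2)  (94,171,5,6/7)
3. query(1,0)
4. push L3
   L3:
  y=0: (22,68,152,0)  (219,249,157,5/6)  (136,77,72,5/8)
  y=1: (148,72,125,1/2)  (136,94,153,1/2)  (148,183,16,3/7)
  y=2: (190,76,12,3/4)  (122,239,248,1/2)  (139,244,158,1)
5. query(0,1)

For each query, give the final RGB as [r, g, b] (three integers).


query (1,0) [L1,L2] — begin 0,0,0
L1 α=1/3: [149/3, 10/3, 53]
L2 α=2/3: [1283/9, 1150/9, 263/3]
rounded: [143, 128, 88]

at x=0,y=1 over L1,L2,L3:
after L1 α=4/5: [16, 844/5, 8/5]
after L2 α=2/3: [36, 628/5, 96/5]
after L3 α=1/2: [92, 494/5, 721/10]
= [92, 99, 72]


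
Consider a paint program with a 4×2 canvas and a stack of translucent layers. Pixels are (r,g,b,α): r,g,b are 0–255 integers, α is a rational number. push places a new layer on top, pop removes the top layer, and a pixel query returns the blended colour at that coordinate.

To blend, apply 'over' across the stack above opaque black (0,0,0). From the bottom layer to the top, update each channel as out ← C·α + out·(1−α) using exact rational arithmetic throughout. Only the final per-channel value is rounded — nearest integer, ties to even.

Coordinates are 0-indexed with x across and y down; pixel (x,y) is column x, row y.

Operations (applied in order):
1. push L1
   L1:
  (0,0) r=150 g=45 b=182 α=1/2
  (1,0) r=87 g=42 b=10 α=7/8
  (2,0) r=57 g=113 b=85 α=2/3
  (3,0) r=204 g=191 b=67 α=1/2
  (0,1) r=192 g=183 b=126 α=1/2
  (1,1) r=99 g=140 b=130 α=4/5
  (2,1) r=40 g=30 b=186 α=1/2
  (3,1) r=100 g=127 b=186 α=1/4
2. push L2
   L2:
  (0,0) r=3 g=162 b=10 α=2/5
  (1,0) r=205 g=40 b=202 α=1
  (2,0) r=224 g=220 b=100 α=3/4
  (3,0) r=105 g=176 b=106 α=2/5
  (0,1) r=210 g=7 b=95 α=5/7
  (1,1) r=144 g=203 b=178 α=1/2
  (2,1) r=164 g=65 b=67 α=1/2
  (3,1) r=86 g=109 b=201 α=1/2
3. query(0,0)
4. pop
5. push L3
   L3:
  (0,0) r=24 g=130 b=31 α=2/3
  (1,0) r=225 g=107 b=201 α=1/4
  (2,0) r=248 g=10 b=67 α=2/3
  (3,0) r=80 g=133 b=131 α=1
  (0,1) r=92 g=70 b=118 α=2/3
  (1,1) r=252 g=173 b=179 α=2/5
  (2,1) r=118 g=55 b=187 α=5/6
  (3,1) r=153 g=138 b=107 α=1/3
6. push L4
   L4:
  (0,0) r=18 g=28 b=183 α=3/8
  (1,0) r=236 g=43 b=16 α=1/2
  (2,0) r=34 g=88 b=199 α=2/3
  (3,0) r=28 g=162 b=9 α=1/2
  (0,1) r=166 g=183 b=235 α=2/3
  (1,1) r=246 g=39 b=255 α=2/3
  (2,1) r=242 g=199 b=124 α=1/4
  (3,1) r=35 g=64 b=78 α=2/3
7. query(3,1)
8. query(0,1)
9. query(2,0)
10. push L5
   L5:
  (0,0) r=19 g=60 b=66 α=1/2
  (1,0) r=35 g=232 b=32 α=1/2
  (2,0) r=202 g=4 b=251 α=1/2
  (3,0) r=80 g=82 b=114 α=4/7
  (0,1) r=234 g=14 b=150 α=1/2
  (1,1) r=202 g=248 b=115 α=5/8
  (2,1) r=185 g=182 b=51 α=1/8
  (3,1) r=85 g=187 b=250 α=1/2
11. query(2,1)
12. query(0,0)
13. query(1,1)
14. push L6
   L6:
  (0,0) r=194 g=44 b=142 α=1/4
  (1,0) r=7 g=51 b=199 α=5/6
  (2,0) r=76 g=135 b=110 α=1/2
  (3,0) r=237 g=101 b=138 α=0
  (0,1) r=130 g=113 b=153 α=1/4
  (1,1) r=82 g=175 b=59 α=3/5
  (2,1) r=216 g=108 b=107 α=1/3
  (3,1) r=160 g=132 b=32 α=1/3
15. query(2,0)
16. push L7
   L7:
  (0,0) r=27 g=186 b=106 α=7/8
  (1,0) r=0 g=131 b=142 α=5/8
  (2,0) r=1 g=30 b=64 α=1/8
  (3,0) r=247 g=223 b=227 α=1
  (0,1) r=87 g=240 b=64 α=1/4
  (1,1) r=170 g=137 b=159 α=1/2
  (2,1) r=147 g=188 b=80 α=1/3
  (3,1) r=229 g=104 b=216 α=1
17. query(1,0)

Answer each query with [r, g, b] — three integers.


(0,0) stack=L1,L2; from [0,0,0]:
+L1 (α=1/2) → [75, 45/2, 91]
+L2 (α=2/5) → [231/5, 783/10, 293/5]
= [46, 78, 59]

query (3,1) [L1,L3,L4] — begin 0,0,0
+L1 (α=1/4) → [25, 127/4, 93/2]
+L3 (α=1/3) → [203/3, 403/6, 200/3]
+L4 (α=2/3) → [413/9, 1171/18, 668/9]
= [46, 65, 74]

(0,1) stack=L1,L3,L4; from [0,0,0]:
+L1 (α=1/2) → [96, 183/2, 63]
+L3 (α=2/3) → [280/3, 463/6, 299/3]
+L4 (α=2/3) → [1276/9, 2659/18, 1709/9]
→ [142, 148, 190]

query (2,0) [L1,L3,L4] — begin 0,0,0
+L1 (α=2/3) → [38, 226/3, 170/3]
+L3 (α=2/3) → [178, 286/9, 572/9]
+L4 (α=2/3) → [82, 1870/27, 4154/27]
rounded: [82, 69, 154]

(2,1) stack=L1,L3,L4,L5; from [0,0,0]:
L1 α=1/2: [20, 15, 93]
L3 α=5/6: [305/3, 145/3, 514/3]
L4 α=1/4: [547/4, 86, 319/2]
L5 α=1/8: [4569/32, 98, 2335/16]
→ [143, 98, 146]

(0,0) stack=L1,L3,L4,L5; from [0,0,0]:
after L1 α=1/2: [75, 45/2, 91]
after L3 α=2/3: [41, 565/6, 51]
after L4 α=3/8: [259/8, 3329/48, 201/2]
after L5 α=1/2: [411/16, 6209/96, 333/4]
rounded: [26, 65, 83]

(1,1) stack=L1,L3,L4,L5; from [0,0,0]:
L1 α=4/5: [396/5, 112, 104]
L3 α=2/5: [3708/25, 682/5, 134]
L4 α=2/3: [5336/25, 1072/15, 644/3]
L5 α=5/8: [20629/100, 909/5, 1219/8]
→ [206, 182, 152]

(2,0) stack=L1,L3,L4,L5,L6; from [0,0,0]:
L1 α=2/3: [38, 226/3, 170/3]
L3 α=2/3: [178, 286/9, 572/9]
L4 α=2/3: [82, 1870/27, 4154/27]
L5 α=1/2: [142, 989/27, 10931/54]
L6 α=1/2: [109, 2317/27, 16871/108]
= [109, 86, 156]

query (1,0) [L1,L3,L4,L5,L6,L7] — begin 0,0,0
+L1 (α=7/8) → [609/8, 147/4, 35/4]
+L3 (α=1/4) → [3627/32, 869/16, 909/16]
+L4 (α=1/2) → [11179/64, 1557/32, 1165/32]
+L5 (α=1/2) → [13419/128, 8981/64, 2189/64]
+L6 (α=5/6) → [17899/768, 25301/384, 65869/384]
+L7 (α=5/8) → [17899/2048, 109141/1024, 156749/1024]
rounded: [9, 107, 153]


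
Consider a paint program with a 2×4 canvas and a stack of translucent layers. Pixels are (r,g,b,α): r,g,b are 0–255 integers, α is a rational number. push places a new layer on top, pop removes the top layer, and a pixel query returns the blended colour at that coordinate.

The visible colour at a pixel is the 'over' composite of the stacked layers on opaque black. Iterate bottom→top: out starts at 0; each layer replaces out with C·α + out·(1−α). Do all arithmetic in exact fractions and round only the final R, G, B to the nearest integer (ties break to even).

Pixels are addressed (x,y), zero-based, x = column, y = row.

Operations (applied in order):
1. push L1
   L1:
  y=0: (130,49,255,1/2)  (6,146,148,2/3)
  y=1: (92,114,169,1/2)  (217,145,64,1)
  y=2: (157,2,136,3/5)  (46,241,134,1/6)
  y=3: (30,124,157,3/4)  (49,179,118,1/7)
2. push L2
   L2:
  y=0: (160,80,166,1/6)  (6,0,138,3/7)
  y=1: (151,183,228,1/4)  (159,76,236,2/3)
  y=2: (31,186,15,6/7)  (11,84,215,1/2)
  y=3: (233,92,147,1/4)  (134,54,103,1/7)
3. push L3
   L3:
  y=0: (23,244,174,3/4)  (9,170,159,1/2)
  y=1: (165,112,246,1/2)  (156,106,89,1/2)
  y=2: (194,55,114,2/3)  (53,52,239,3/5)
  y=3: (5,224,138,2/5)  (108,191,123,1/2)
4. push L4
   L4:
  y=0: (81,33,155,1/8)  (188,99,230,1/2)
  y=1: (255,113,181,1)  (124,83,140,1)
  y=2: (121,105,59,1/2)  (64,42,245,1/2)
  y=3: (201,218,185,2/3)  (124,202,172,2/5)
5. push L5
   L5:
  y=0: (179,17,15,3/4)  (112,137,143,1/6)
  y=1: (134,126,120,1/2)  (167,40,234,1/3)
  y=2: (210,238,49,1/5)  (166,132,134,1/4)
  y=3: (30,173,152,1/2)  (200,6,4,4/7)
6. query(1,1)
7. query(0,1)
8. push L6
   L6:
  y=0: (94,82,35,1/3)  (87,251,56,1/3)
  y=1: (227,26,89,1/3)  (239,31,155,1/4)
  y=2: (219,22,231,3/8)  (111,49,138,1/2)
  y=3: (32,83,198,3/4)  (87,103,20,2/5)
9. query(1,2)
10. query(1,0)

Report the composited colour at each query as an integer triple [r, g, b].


(1,1) stack=L1,L2,L3,L4,L5; from [0,0,0]:
L1 α=1: [217, 145, 64]
L2 α=2/3: [535/3, 99, 536/3]
L3 α=1/2: [1003/6, 205/2, 803/6]
L4 α=1: [124, 83, 140]
L5 α=1/3: [415/3, 206/3, 514/3]
rounded: [138, 69, 171]

query (0,1) [L1,L2,L3,L4,L5] — begin 0,0,0
L1 α=1/2: [46, 57, 169/2]
L2 α=1/4: [289/4, 177/2, 963/8]
L3 α=1/2: [949/8, 401/4, 2931/16]
L4 α=1: [255, 113, 181]
L5 α=1/2: [389/2, 239/2, 301/2]
rounded: [194, 120, 150]

(1,2) stack=L1,L2,L3,L4,L5,L6; from [0,0,0]:
after L1 α=1/6: [23/3, 241/6, 67/3]
after L2 α=1/2: [28/3, 745/12, 356/3]
after L3 α=3/5: [533/15, 1681/30, 2863/15]
after L4 α=1/2: [1493/30, 2941/60, 3269/15]
after L5 α=1/4: [3153/40, 5581/80, 3939/20]
after L6 α=1/2: [7593/80, 9501/160, 6699/40]
→ [95, 59, 167]

(1,0) stack=L1,L2,L3,L4,L5,L6; from [0,0,0]:
after L1 α=2/3: [4, 292/3, 296/3]
after L2 α=3/7: [34/7, 1168/21, 2426/21]
after L3 α=1/2: [97/14, 2369/21, 5765/42]
after L4 α=1/2: [2729/28, 2224/21, 15425/84]
after L5 α=1/6: [16781/168, 13997/126, 89137/504]
after L6 α=1/3: [24089/252, 29810/189, 103249/756]
rounded: [96, 158, 137]


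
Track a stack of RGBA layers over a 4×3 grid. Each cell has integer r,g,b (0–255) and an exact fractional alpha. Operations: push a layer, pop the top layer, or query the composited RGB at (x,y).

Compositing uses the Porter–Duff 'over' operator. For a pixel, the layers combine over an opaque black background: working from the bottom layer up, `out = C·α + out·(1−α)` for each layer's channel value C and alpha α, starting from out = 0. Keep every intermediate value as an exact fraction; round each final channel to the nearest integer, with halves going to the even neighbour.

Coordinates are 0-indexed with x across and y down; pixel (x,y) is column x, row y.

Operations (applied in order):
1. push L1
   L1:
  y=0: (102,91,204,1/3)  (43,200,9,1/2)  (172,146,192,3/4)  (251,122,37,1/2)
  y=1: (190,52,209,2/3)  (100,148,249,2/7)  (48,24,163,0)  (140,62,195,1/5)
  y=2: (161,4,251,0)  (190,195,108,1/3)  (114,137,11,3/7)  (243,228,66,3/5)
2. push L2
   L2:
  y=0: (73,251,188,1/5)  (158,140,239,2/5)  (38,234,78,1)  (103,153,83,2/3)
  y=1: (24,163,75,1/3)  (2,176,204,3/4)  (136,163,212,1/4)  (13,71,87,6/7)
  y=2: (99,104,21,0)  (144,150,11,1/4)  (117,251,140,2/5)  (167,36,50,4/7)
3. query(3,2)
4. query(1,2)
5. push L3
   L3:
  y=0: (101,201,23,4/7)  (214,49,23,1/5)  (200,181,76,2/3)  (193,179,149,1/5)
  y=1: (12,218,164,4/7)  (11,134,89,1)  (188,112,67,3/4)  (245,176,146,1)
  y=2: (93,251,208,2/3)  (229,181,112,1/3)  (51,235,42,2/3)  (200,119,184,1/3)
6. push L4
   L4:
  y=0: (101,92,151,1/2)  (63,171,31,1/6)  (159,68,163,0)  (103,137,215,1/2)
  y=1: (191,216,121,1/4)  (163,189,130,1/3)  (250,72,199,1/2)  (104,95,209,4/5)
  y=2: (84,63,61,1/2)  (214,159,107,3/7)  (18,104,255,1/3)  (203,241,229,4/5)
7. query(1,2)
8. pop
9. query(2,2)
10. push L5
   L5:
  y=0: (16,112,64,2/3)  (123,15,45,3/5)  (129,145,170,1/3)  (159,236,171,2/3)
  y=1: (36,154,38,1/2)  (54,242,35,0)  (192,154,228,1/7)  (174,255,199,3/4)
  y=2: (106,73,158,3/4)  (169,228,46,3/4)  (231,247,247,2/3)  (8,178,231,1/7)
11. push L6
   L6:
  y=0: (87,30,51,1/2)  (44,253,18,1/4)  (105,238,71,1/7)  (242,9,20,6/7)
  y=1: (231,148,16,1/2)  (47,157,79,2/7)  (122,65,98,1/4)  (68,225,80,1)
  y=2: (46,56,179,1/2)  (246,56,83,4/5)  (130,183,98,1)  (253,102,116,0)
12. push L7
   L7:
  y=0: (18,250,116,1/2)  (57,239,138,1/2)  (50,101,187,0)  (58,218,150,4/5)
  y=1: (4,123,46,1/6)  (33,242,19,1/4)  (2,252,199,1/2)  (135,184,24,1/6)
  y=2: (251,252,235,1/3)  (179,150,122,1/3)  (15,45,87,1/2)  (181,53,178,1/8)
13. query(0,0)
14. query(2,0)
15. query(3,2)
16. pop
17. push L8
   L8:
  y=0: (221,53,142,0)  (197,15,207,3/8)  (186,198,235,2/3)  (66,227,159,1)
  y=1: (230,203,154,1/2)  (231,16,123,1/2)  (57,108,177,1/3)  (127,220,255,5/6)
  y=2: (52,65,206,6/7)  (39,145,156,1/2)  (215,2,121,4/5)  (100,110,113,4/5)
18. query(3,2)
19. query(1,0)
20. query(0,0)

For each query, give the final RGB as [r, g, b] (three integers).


at x=3,y=2 over L1,L2:
+L1 (α=3/5) → [729/5, 684/5, 198/5]
+L2 (α=4/7) → [5527/35, 396/5, 1594/35]
rounded: [158, 79, 46]

(1,2) stack=L1,L2; from [0,0,0]:
L1 α=1/3: [190/3, 65, 36]
L2 α=1/4: [167/2, 345/4, 119/4]
rounded: [84, 86, 30]

(1,2) stack=L1,L2,L3,L4; from [0,0,0]:
+L1 (α=1/3) → [190/3, 65, 36]
+L2 (α=1/4) → [167/2, 345/4, 119/4]
+L3 (α=1/3) → [132, 707/6, 343/6]
+L4 (α=3/7) → [1170/7, 2845/21, 1649/21]
= [167, 135, 79]

query (2,2) [L1,L2,L3] — begin 0,0,0
L1 α=3/7: [342/7, 411/7, 33/7]
L2 α=2/5: [2664/35, 4747/35, 2059/35]
L3 α=2/3: [2078/35, 21197/105, 4999/105]
→ [59, 202, 48]

(0,0) stack=L1,L2,L3,L5,L6,L7; from [0,0,0]:
L1 α=1/3: [34, 91/3, 68]
L2 α=1/5: [209/5, 1117/15, 92]
L3 α=4/7: [2647/35, 5137/35, 368/7]
L5 α=2/3: [3767/105, 12977/105, 1264/21]
L6 α=1/2: [6451/105, 16127/210, 2335/42]
L7 α=1/2: [8341/210, 68627/420, 7207/84]
= [40, 163, 86]

query (2,0) [L1,L2,L3,L5,L6,L7] — begin 0,0,0
+L1 (α=3/4) → [129, 219/2, 144]
+L2 (α=1) → [38, 234, 78]
+L3 (α=2/3) → [146, 596/3, 230/3]
+L5 (α=1/3) → [421/3, 1627/9, 970/9]
+L6 (α=1/7) → [947/7, 3968/21, 2153/21]
+L7 (α=0) → [947/7, 3968/21, 2153/21]
= [135, 189, 103]

(3,2) stack=L1,L2,L3,L5,L6,L7; from [0,0,0]:
after L1 α=3/5: [729/5, 684/5, 198/5]
after L2 α=4/7: [5527/35, 396/5, 1594/35]
after L3 α=1/3: [6018/35, 1387/15, 9628/105]
after L5 α=1/7: [36388/245, 3664/35, 27341/245]
after L6 α=0: [36388/245, 3664/35, 27341/245]
after L7 α=1/8: [42723/280, 3929/40, 33571/280]
rounded: [153, 98, 120]

(3,2) stack=L1,L2,L3,L5,L6,L8; from [0,0,0]:
+L1 (α=3/5) → [729/5, 684/5, 198/5]
+L2 (α=4/7) → [5527/35, 396/5, 1594/35]
+L3 (α=1/3) → [6018/35, 1387/15, 9628/105]
+L5 (α=1/7) → [36388/245, 3664/35, 27341/245]
+L6 (α=0) → [36388/245, 3664/35, 27341/245]
+L8 (α=4/5) → [134388/1225, 19064/175, 138081/1225]
→ [110, 109, 113]

query (1,0) [L1,L2,L3,L5,L6,L8] — begin 0,0,0
after L1 α=1/2: [43/2, 100, 9/2]
after L2 α=2/5: [761/10, 116, 983/10]
after L3 α=1/5: [2592/25, 513/5, 2081/25]
after L5 α=3/5: [14409/125, 1251/25, 7537/125]
after L6 α=1/4: [48727/500, 5039/50, 24861/500]
after L8 α=3/8: [107827/800, 5489/80, 86961/800]
= [135, 69, 109]

(0,0) stack=L1,L2,L3,L5,L6,L8; from [0,0,0]:
L1 α=1/3: [34, 91/3, 68]
L2 α=1/5: [209/5, 1117/15, 92]
L3 α=4/7: [2647/35, 5137/35, 368/7]
L5 α=2/3: [3767/105, 12977/105, 1264/21]
L6 α=1/2: [6451/105, 16127/210, 2335/42]
L8 α=0: [6451/105, 16127/210, 2335/42]
→ [61, 77, 56]


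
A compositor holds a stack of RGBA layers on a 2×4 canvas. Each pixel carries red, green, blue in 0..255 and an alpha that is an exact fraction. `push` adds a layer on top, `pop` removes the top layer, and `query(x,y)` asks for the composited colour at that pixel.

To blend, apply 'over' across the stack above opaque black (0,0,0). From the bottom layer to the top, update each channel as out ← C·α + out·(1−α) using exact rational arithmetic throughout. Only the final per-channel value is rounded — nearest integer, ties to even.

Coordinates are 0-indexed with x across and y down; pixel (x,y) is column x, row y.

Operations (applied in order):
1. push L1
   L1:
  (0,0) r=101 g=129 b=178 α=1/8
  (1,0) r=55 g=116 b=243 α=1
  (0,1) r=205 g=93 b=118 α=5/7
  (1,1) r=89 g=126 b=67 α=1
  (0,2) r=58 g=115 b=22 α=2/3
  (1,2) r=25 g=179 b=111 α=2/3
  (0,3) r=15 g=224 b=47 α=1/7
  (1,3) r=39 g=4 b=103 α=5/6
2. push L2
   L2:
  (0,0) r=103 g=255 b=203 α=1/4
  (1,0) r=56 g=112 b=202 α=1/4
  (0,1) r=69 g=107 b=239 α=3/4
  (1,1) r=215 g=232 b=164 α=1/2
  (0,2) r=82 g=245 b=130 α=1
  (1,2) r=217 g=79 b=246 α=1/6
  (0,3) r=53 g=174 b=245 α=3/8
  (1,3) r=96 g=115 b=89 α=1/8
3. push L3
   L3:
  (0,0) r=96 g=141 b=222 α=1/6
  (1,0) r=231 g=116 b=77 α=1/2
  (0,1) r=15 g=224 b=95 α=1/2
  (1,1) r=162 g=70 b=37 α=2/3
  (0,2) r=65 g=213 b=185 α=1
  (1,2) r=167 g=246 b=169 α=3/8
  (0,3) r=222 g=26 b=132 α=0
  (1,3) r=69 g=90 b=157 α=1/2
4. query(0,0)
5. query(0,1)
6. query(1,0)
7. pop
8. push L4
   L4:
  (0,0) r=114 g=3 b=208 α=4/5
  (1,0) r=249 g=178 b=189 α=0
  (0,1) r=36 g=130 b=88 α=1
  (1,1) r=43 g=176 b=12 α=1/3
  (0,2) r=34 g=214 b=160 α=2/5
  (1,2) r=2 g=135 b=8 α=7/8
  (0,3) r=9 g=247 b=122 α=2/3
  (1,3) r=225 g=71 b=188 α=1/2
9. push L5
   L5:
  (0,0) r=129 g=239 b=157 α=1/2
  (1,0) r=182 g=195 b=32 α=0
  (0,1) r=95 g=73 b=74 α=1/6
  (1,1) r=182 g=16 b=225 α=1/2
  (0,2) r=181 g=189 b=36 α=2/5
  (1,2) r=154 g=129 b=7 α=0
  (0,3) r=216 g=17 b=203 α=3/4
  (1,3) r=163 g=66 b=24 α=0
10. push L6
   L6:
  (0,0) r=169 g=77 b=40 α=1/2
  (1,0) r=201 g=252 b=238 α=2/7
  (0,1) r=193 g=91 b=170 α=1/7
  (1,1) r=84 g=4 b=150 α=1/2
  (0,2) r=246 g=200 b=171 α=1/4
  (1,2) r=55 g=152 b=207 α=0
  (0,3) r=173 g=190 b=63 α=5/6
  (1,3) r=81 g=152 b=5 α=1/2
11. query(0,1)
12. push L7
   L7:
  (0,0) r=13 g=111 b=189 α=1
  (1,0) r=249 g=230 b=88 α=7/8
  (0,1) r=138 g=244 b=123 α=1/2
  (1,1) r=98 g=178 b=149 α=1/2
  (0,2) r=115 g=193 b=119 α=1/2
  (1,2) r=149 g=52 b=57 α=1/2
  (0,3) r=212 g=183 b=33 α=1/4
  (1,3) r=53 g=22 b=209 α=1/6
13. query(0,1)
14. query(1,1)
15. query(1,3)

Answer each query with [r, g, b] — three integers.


at x=0,y=0 over L1,L2,L3:
+L1 (α=1/8) → [101/8, 129/8, 89/4]
+L2 (α=1/4) → [1127/32, 2427/32, 1079/16]
+L3 (α=1/6) → [8707/192, 5549/64, 8947/96]
→ [45, 87, 93]

at x=0,y=1 over L1,L2,L3:
L1 α=5/7: [1025/7, 465/7, 590/7]
L2 α=3/4: [1237/14, 678/7, 5609/28]
L3 α=1/2: [1447/28, 1123/7, 8269/56]
→ [52, 160, 148]

at x=1,y=0 over L1,L2,L3:
after L1 α=1: [55, 116, 243]
after L2 α=1/4: [221/4, 115, 931/4]
after L3 α=1/2: [1145/8, 231/2, 1239/8]
rounded: [143, 116, 155]

(0,1) stack=L1,L2,L4,L5,L6; from [0,0,0]:
L1 α=5/7: [1025/7, 465/7, 590/7]
L2 α=3/4: [1237/14, 678/7, 5609/28]
L4 α=1: [36, 130, 88]
L5 α=1/6: [275/6, 241/2, 257/3]
L6 α=1/7: [468/7, 814/7, 684/7]
rounded: [67, 116, 98]

(0,1) stack=L1,L2,L4,L5,L6,L7; from [0,0,0]:
after L1 α=5/7: [1025/7, 465/7, 590/7]
after L2 α=3/4: [1237/14, 678/7, 5609/28]
after L4 α=1: [36, 130, 88]
after L5 α=1/6: [275/6, 241/2, 257/3]
after L6 α=1/7: [468/7, 814/7, 684/7]
after L7 α=1/2: [717/7, 1261/7, 1545/14]
rounded: [102, 180, 110]

(1,1) stack=L1,L2,L4,L5,L6,L7; from [0,0,0]:
L1 α=1: [89, 126, 67]
L2 α=1/2: [152, 179, 231/2]
L4 α=1/3: [347/3, 178, 81]
L5 α=1/2: [893/6, 97, 153]
L6 α=1/2: [1397/12, 101/2, 303/2]
L7 α=1/2: [2573/24, 457/4, 601/4]
rounded: [107, 114, 150]

at x=1,y=3 over L1,L2,L4,L5,L6,L7:
after L1 α=5/6: [65/2, 10/3, 515/6]
after L2 α=1/8: [647/16, 415/24, 4139/48]
after L4 α=1/2: [4247/32, 2119/48, 13163/96]
after L5 α=0: [4247/32, 2119/48, 13163/96]
after L6 α=1/2: [6839/64, 9415/96, 13643/192]
after L7 α=1/6: [12529/128, 49187/576, 108343/1152]
→ [98, 85, 94]


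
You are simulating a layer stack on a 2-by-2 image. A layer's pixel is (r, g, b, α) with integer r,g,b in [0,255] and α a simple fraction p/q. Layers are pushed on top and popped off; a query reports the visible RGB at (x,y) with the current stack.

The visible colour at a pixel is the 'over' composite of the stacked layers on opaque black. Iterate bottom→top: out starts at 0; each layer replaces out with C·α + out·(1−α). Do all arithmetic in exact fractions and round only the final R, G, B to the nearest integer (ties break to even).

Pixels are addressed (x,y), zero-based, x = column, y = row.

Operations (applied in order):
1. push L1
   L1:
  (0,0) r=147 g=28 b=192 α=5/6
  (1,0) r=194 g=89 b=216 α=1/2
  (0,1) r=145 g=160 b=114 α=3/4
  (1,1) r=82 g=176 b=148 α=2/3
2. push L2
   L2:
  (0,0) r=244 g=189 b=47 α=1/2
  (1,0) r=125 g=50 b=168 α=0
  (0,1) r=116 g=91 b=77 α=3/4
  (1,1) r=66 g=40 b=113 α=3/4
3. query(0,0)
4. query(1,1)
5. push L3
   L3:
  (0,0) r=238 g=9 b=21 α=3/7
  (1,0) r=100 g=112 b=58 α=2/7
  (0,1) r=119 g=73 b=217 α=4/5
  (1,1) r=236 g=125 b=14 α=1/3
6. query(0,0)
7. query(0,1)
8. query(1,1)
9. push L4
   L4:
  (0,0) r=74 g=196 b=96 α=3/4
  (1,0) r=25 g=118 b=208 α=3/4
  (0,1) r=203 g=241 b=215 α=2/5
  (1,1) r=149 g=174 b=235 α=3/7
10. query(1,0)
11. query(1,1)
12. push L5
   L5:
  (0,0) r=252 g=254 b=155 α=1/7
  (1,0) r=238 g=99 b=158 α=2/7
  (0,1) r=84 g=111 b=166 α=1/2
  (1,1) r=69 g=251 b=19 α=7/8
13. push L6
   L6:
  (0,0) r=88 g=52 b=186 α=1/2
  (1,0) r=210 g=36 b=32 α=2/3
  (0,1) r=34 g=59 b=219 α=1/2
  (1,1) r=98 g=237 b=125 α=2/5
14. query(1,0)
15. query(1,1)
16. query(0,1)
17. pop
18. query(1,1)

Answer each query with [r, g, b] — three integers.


at x=0,y=0 over L1,L2:
+L1 (α=5/6) → [245/2, 70/3, 160]
+L2 (α=1/2) → [733/4, 637/6, 207/2]
rounded: [183, 106, 104]

(1,1) stack=L1,L2; from [0,0,0]:
L1 α=2/3: [164/3, 352/3, 296/3]
L2 α=3/4: [379/6, 178/3, 1313/12]
→ [63, 59, 109]

query (0,0) [L1,L2,L3] — begin 0,0,0
+L1 (α=5/6) → [245/2, 70/3, 160]
+L2 (α=1/2) → [733/4, 637/6, 207/2]
+L3 (α=3/7) → [1447/7, 1355/21, 477/7]
→ [207, 65, 68]

at x=0,y=1 over L1,L2,L3:
+L1 (α=3/4) → [435/4, 120, 171/2]
+L2 (α=3/4) → [1827/16, 393/4, 633/8]
+L3 (α=4/5) → [9443/80, 1561/20, 7577/40]
= [118, 78, 189]

at x=1,y=1 over L1,L2,L3:
+L1 (α=2/3) → [164/3, 352/3, 296/3]
+L2 (α=3/4) → [379/6, 178/3, 1313/12]
+L3 (α=1/3) → [1087/9, 731/9, 1397/18]
→ [121, 81, 78]

at x=1,y=0 over L1,L2,L3,L4:
L1 α=1/2: [97, 89/2, 108]
L2 α=0: [97, 89/2, 108]
L3 α=2/7: [685/7, 893/14, 656/7]
L4 α=3/4: [605/14, 5849/56, 1256/7]
rounded: [43, 104, 179]

(1,1) stack=L1,L2,L3,L4; from [0,0,0]:
after L1 α=2/3: [164/3, 352/3, 296/3]
after L2 α=3/4: [379/6, 178/3, 1313/12]
after L3 α=1/3: [1087/9, 731/9, 1397/18]
after L4 α=3/7: [8371/63, 7622/63, 9139/63]
rounded: [133, 121, 145]

at x=1,y=0 over L1,L2,L3,L4,L5,L6:
L1 α=1/2: [97, 89/2, 108]
L2 α=0: [97, 89/2, 108]
L3 α=2/7: [685/7, 893/14, 656/7]
L4 α=3/4: [605/14, 5849/56, 1256/7]
L5 α=2/7: [9689/98, 40333/392, 8492/49]
L6 α=2/3: [50849/294, 68557/1176, 3876/49]
rounded: [173, 58, 79]

at x=1,y=1 over L1,L2,L3,L4,L5,L6:
after L1 α=2/3: [164/3, 352/3, 296/3]
after L2 α=3/4: [379/6, 178/3, 1313/12]
after L3 α=1/3: [1087/9, 731/9, 1397/18]
after L4 α=3/7: [8371/63, 7622/63, 9139/63]
after L5 α=7/8: [4850/63, 118313/504, 8759/252]
after L6 α=2/5: [8966/105, 39589/168, 29759/420]
= [85, 236, 71]

query (0,1) [L1,L2,L3,L4,L5,L6] — begin 0,0,0
after L1 α=3/4: [435/4, 120, 171/2]
after L2 α=3/4: [1827/16, 393/4, 633/8]
after L3 α=4/5: [9443/80, 1561/20, 7577/40]
after L4 α=2/5: [60809/400, 14323/100, 39931/200]
after L5 α=1/2: [94409/800, 25423/200, 73131/400]
after L6 α=1/2: [121609/1600, 37223/400, 160731/800]
→ [76, 93, 201]

at x=1,y=1 over L1,L2,L3,L4,L5:
L1 α=2/3: [164/3, 352/3, 296/3]
L2 α=3/4: [379/6, 178/3, 1313/12]
L3 α=1/3: [1087/9, 731/9, 1397/18]
L4 α=3/7: [8371/63, 7622/63, 9139/63]
L5 α=7/8: [4850/63, 118313/504, 8759/252]
= [77, 235, 35]


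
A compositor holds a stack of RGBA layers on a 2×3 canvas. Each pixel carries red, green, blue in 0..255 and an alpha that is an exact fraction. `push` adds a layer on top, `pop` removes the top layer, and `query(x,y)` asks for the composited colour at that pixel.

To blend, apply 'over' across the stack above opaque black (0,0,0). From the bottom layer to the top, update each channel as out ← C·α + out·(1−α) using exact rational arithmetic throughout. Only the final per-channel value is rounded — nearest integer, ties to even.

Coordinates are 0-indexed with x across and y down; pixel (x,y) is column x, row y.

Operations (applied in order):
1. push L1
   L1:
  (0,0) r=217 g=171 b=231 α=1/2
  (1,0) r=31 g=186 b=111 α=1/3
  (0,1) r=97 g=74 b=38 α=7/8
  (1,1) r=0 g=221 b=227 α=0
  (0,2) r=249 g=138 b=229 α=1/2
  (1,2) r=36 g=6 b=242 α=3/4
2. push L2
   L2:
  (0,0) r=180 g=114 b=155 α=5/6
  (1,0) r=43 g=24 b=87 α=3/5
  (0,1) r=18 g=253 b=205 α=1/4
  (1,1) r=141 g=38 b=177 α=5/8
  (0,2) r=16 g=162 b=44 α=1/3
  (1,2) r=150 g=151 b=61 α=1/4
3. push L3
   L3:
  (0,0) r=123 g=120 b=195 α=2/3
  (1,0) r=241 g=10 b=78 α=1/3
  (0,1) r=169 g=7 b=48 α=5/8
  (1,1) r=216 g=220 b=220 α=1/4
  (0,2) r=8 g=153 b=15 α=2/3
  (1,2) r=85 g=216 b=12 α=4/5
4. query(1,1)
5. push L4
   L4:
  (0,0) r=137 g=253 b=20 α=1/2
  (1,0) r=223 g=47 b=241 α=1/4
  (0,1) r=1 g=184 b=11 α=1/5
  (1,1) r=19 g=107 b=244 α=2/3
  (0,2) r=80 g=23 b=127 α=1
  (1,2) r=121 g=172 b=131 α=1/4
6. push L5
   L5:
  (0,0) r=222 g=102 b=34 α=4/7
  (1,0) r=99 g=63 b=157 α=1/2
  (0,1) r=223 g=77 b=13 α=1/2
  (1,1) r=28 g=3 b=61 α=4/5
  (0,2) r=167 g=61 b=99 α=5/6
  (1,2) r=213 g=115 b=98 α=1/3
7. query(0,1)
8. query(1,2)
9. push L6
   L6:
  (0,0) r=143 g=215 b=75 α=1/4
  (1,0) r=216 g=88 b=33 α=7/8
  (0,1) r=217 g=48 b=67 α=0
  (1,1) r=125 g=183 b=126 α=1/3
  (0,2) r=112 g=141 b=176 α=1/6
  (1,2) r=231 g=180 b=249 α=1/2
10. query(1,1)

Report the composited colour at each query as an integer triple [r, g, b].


at x=1,y=1 over L1,L2,L3:
after L1 α=0: [0, 0, 0]
after L2 α=5/8: [705/8, 95/4, 885/8]
after L3 α=1/4: [3843/32, 1165/16, 4415/32]
= [120, 73, 138]

(0,1) stack=L1,L2,L3,L4,L5; from [0,0,0]:
after L1 α=7/8: [679/8, 259/4, 133/4]
after L2 α=1/4: [2181/32, 1789/16, 1219/16]
after L3 α=5/8: [33583/256, 5927/128, 7497/128]
after L4 α=1/5: [33647/320, 2363/32, 7849/160]
after L5 α=1/2: [105007/640, 4827/64, 9929/320]
= [164, 75, 31]

query (1,2) [L1,L2,L3,L4,L5] — begin 0,0,0
L1 α=3/4: [27, 9/2, 363/2]
L2 α=1/4: [231/4, 329/8, 1211/8]
L3 α=4/5: [1591/20, 7241/40, 319/8]
L4 α=1/4: [7193/80, 28603/160, 2005/32]
L5 α=1/3: [15713/120, 12601/80, 1191/16]
→ [131, 158, 74]

at x=1,y=1 over L1,L2,L3,L4,L5,L6:
L1 α=0: [0, 0, 0]
L2 α=5/8: [705/8, 95/4, 885/8]
L3 α=1/4: [3843/32, 1165/16, 4415/32]
L4 α=2/3: [5059/96, 4589/48, 6677/32]
L5 α=4/5: [15811/480, 1033/48, 2897/32]
L6 α=1/3: [45811/720, 5425/72, 4913/48]
= [64, 75, 102]


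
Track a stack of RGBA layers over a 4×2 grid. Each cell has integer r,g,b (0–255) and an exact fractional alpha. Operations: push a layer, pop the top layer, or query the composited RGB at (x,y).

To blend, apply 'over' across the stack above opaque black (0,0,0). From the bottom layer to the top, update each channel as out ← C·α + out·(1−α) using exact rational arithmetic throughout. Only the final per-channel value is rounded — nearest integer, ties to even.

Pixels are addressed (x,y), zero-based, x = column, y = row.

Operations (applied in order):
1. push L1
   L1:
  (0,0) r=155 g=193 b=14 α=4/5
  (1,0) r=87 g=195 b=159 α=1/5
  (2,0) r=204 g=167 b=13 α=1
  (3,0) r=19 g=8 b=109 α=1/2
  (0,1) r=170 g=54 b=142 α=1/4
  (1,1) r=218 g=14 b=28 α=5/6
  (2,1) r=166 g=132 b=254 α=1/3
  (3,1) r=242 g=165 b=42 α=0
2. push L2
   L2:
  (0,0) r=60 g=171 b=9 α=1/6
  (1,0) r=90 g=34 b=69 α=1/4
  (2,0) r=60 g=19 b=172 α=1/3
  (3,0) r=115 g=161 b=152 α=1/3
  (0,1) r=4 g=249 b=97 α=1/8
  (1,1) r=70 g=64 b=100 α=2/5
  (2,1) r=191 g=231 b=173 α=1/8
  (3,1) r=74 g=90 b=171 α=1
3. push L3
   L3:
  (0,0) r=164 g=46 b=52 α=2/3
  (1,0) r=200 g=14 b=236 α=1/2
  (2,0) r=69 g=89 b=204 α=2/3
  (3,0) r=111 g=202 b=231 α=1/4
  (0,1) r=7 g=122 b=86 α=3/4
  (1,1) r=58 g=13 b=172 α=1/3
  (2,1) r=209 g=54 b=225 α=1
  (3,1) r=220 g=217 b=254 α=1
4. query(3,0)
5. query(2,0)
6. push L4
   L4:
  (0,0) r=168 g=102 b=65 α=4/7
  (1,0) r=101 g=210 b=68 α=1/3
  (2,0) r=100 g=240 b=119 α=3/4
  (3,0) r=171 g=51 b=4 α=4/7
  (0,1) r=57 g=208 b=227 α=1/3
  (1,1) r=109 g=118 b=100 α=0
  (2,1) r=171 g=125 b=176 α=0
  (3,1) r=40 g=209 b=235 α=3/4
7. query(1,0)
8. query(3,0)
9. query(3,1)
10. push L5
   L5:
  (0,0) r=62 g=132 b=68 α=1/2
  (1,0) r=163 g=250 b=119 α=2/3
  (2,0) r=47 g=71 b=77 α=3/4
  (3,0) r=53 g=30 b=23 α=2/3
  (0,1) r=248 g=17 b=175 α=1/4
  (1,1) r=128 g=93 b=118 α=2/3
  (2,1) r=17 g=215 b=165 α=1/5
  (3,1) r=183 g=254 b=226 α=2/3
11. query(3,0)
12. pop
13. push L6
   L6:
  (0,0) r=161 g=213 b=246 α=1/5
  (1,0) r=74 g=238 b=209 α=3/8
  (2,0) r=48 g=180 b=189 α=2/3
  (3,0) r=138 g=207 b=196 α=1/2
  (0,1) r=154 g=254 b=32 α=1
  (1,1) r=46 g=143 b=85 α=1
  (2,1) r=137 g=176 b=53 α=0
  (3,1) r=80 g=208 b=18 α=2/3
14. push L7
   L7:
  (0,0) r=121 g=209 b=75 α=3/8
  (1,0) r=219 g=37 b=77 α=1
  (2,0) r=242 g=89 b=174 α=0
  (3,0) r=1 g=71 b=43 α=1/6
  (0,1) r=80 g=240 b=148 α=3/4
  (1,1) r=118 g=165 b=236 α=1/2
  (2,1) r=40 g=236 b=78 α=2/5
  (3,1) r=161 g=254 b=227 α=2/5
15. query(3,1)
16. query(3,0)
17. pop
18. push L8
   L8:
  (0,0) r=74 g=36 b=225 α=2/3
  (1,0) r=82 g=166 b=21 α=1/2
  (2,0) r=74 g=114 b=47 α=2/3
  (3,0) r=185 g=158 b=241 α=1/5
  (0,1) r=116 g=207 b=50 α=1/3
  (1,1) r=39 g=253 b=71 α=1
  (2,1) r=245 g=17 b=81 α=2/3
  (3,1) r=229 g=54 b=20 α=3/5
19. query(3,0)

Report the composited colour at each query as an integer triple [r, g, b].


(3,0) stack=L1,L2,L3; from [0,0,0]:
+L1 (α=1/2) → [19/2, 4, 109/2]
+L2 (α=1/3) → [134/3, 169/3, 87]
+L3 (α=1/4) → [245/4, 371/4, 123]
= [61, 93, 123]

at x=2,y=0 over L1,L2,L3:
L1 α=1: [204, 167, 13]
L2 α=1/3: [156, 353/3, 66]
L3 α=2/3: [98, 887/9, 158]
= [98, 99, 158]

(1,0) stack=L1,L2,L3,L4; from [0,0,0]:
after L1 α=1/5: [87/5, 39, 159/5]
after L2 α=1/4: [711/20, 151/4, 411/10]
after L3 α=1/2: [4711/40, 207/8, 2771/20]
after L4 α=1/3: [6731/60, 349/4, 3451/30]
= [112, 87, 115]

at x=3,y=0 over L1,L2,L3,L4:
+L1 (α=1/2) → [19/2, 4, 109/2]
+L2 (α=1/3) → [134/3, 169/3, 87]
+L3 (α=1/4) → [245/4, 371/4, 123]
+L4 (α=4/7) → [3471/28, 1929/28, 55]
rounded: [124, 69, 55]

(3,1) stack=L1,L2,L3,L4; from [0,0,0]:
L1 α=0: [0, 0, 0]
L2 α=1: [74, 90, 171]
L3 α=1: [220, 217, 254]
L4 α=3/4: [85, 211, 959/4]
= [85, 211, 240]

at x=3,y=0 over L1,L2,L3,L4,L5:
+L1 (α=1/2) → [19/2, 4, 109/2]
+L2 (α=1/3) → [134/3, 169/3, 87]
+L3 (α=1/4) → [245/4, 371/4, 123]
+L4 (α=4/7) → [3471/28, 1929/28, 55]
+L5 (α=2/3) → [6439/84, 1203/28, 101/3]
= [77, 43, 34]

query (3,1) [L1,L2,L3,L4,L6,L7] — begin 0,0,0
after L1 α=0: [0, 0, 0]
after L2 α=1: [74, 90, 171]
after L3 α=1: [220, 217, 254]
after L4 α=3/4: [85, 211, 959/4]
after L6 α=2/3: [245/3, 209, 1103/12]
after L7 α=2/5: [567/5, 227, 2919/20]
= [113, 227, 146]

query (3,0) [L1,L2,L3,L4,L6,L7] — begin 0,0,0
after L1 α=1/2: [19/2, 4, 109/2]
after L2 α=1/3: [134/3, 169/3, 87]
after L3 α=1/4: [245/4, 371/4, 123]
after L4 α=4/7: [3471/28, 1929/28, 55]
after L6 α=1/2: [7335/56, 7725/56, 251/2]
after L7 α=1/6: [36731/336, 42601/336, 447/4]
= [109, 127, 112]

(3,0) stack=L1,L2,L3,L4,L6,L8; from [0,0,0]:
+L1 (α=1/2) → [19/2, 4, 109/2]
+L2 (α=1/3) → [134/3, 169/3, 87]
+L3 (α=1/4) → [245/4, 371/4, 123]
+L4 (α=4/7) → [3471/28, 1929/28, 55]
+L6 (α=1/2) → [7335/56, 7725/56, 251/2]
+L8 (α=1/5) → [1985/14, 9937/70, 743/5]
→ [142, 142, 149]


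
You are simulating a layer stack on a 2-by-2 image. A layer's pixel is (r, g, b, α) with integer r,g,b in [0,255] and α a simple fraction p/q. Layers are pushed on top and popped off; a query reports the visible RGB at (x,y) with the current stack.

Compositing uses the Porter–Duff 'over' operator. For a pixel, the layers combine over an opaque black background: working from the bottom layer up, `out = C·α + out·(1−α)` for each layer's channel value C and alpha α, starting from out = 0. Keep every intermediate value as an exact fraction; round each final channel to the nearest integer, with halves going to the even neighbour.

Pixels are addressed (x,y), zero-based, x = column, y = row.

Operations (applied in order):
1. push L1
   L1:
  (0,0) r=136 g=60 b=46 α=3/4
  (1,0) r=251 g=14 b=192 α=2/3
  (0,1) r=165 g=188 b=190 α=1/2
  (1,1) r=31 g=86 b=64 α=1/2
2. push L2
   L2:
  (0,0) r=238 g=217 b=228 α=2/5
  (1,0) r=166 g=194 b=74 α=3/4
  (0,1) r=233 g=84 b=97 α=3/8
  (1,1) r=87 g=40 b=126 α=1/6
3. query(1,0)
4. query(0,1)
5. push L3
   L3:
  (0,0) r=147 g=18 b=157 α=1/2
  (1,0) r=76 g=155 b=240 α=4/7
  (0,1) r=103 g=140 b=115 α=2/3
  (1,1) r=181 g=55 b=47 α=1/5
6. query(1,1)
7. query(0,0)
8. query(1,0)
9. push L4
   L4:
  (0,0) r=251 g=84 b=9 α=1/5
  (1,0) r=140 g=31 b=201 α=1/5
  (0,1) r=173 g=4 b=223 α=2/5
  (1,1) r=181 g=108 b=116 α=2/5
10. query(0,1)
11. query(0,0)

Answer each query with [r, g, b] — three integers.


at x=1,y=0 over L1,L2:
+L1 (α=2/3) → [502/3, 28/3, 128]
+L2 (α=3/4) → [499/3, 887/6, 175/2]
→ [166, 148, 88]

(0,1) stack=L1,L2; from [0,0,0]:
+L1 (α=1/2) → [165/2, 94, 95]
+L2 (α=3/8) → [2223/16, 361/4, 383/4]
→ [139, 90, 96]

query (1,1) [L1,L2,L3] — begin 0,0,0
after L1 α=1/2: [31/2, 43, 32]
after L2 α=1/6: [329/12, 85/2, 143/3]
after L3 α=1/5: [872/15, 45, 713/15]
rounded: [58, 45, 48]

at x=0,y=0 over L1,L2,L3:
L1 α=3/4: [102, 45, 69/2]
L2 α=2/5: [782/5, 569/5, 1119/10]
L3 α=1/2: [1517/10, 659/10, 2689/20]
= [152, 66, 134]

at x=1,y=0 over L1,L2,L3:
after L1 α=2/3: [502/3, 28/3, 128]
after L2 α=3/4: [499/3, 887/6, 175/2]
after L3 α=4/7: [803/7, 2127/14, 2445/14]
rounded: [115, 152, 175]

query (0,1) [L1,L2,L3,L4] — begin 0,0,0
after L1 α=1/2: [165/2, 94, 95]
after L2 α=3/8: [2223/16, 361/4, 383/4]
after L3 α=2/3: [5519/48, 1481/12, 1303/12]
after L4 α=2/5: [2211/16, 1513/20, 3087/20]
rounded: [138, 76, 154]

at x=0,y=0 over L1,L2,L3,L4:
L1 α=3/4: [102, 45, 69/2]
L2 α=2/5: [782/5, 569/5, 1119/10]
L3 α=1/2: [1517/10, 659/10, 2689/20]
L4 α=1/5: [4289/25, 1738/25, 2734/25]
→ [172, 70, 109]
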